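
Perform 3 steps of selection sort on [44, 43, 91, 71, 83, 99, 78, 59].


Initial: [44, 43, 91, 71, 83, 99, 78, 59]
Step 1: min=43 at 1
  Swap: [43, 44, 91, 71, 83, 99, 78, 59]
Step 2: min=44 at 1
  Swap: [43, 44, 91, 71, 83, 99, 78, 59]
Step 3: min=59 at 7
  Swap: [43, 44, 59, 71, 83, 99, 78, 91]

After 3 steps: [43, 44, 59, 71, 83, 99, 78, 91]


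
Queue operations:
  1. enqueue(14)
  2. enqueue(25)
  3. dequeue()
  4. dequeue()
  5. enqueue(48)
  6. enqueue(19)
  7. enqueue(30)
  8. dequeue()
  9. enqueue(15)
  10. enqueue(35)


enqueue(14) -> [14]
enqueue(25) -> [14, 25]
dequeue()->14, [25]
dequeue()->25, []
enqueue(48) -> [48]
enqueue(19) -> [48, 19]
enqueue(30) -> [48, 19, 30]
dequeue()->48, [19, 30]
enqueue(15) -> [19, 30, 15]
enqueue(35) -> [19, 30, 15, 35]

Final queue: [19, 30, 15, 35]


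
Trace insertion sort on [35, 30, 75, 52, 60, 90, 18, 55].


Initial: [35, 30, 75, 52, 60, 90, 18, 55]
Insert 30: [30, 35, 75, 52, 60, 90, 18, 55]
Insert 75: [30, 35, 75, 52, 60, 90, 18, 55]
Insert 52: [30, 35, 52, 75, 60, 90, 18, 55]
Insert 60: [30, 35, 52, 60, 75, 90, 18, 55]
Insert 90: [30, 35, 52, 60, 75, 90, 18, 55]
Insert 18: [18, 30, 35, 52, 60, 75, 90, 55]
Insert 55: [18, 30, 35, 52, 55, 60, 75, 90]

Sorted: [18, 30, 35, 52, 55, 60, 75, 90]


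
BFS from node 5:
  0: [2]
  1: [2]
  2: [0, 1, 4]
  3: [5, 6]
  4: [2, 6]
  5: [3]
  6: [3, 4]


Visit 5, enqueue [3]
Visit 3, enqueue [6]
Visit 6, enqueue [4]
Visit 4, enqueue [2]
Visit 2, enqueue [0, 1]
Visit 0, enqueue []
Visit 1, enqueue []

BFS order: [5, 3, 6, 4, 2, 0, 1]


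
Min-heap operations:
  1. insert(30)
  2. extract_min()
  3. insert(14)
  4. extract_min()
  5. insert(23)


insert(30) -> [30]
extract_min()->30, []
insert(14) -> [14]
extract_min()->14, []
insert(23) -> [23]

Final heap: [23]


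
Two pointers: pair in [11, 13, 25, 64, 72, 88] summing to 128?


lo=0(11)+hi=5(88)=99
lo=1(13)+hi=5(88)=101
lo=2(25)+hi=5(88)=113
lo=3(64)+hi=5(88)=152
lo=3(64)+hi=4(72)=136

No pair found


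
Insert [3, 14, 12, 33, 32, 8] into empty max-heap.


Insert 3: [3]
Insert 14: [14, 3]
Insert 12: [14, 3, 12]
Insert 33: [33, 14, 12, 3]
Insert 32: [33, 32, 12, 3, 14]
Insert 8: [33, 32, 12, 3, 14, 8]

Final heap: [33, 32, 12, 3, 14, 8]


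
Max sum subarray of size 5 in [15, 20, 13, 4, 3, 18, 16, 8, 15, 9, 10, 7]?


[0:5]: 55
[1:6]: 58
[2:7]: 54
[3:8]: 49
[4:9]: 60
[5:10]: 66
[6:11]: 58
[7:12]: 49

Max: 66 at [5:10]


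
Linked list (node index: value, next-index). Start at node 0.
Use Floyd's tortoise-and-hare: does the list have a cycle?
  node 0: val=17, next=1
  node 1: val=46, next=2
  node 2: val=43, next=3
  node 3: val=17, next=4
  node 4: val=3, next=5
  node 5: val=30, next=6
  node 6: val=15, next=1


Floyd's tortoise (slow, +1) and hare (fast, +2):
  init: slow=0, fast=0
  step 1: slow=1, fast=2
  step 2: slow=2, fast=4
  step 3: slow=3, fast=6
  step 4: slow=4, fast=2
  step 5: slow=5, fast=4
  step 6: slow=6, fast=6
  slow == fast at node 6: cycle detected

Cycle: yes


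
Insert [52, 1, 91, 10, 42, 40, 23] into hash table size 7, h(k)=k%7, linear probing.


Insert 52: h=3 -> slot 3
Insert 1: h=1 -> slot 1
Insert 91: h=0 -> slot 0
Insert 10: h=3, 1 probes -> slot 4
Insert 42: h=0, 2 probes -> slot 2
Insert 40: h=5 -> slot 5
Insert 23: h=2, 4 probes -> slot 6

Table: [91, 1, 42, 52, 10, 40, 23]


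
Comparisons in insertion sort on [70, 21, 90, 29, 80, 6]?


Algorithm: insertion sort
Input: [70, 21, 90, 29, 80, 6]
Sorted: [6, 21, 29, 70, 80, 90]

12


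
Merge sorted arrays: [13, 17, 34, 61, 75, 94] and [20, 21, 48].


Take 13 from A
Take 17 from A
Take 20 from B
Take 21 from B
Take 34 from A
Take 48 from B

Merged: [13, 17, 20, 21, 34, 48, 61, 75, 94]


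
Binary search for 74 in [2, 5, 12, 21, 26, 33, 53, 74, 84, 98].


Step 1: lo=0, hi=9, mid=4, val=26
Step 2: lo=5, hi=9, mid=7, val=74

Found at index 7


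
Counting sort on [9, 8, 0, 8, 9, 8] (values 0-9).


Input: [9, 8, 0, 8, 9, 8]
Counts: [1, 0, 0, 0, 0, 0, 0, 0, 3, 2]

Sorted: [0, 8, 8, 8, 9, 9]


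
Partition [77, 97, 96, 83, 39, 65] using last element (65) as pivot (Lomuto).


Pivot: 65
  39 <= 65: swap -> [39, 97, 96, 83, 77, 65]
Place pivot at 1: [39, 65, 96, 83, 77, 97]

Partitioned: [39, 65, 96, 83, 77, 97]


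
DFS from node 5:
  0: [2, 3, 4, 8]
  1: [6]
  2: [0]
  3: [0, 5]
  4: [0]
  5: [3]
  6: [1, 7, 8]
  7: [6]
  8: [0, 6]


Visit 5, push [3]
Visit 3, push [0]
Visit 0, push [8, 4, 2]
Visit 2, push []
Visit 4, push []
Visit 8, push [6]
Visit 6, push [7, 1]
Visit 1, push []
Visit 7, push []

DFS order: [5, 3, 0, 2, 4, 8, 6, 1, 7]


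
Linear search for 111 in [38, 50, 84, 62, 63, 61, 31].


i=0: 38!=111
i=1: 50!=111
i=2: 84!=111
i=3: 62!=111
i=4: 63!=111
i=5: 61!=111
i=6: 31!=111

Not found, 7 comps


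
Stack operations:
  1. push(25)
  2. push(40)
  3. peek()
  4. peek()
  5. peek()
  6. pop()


push(25) -> [25]
push(40) -> [25, 40]
peek()->40
peek()->40
peek()->40
pop()->40, [25]

Final stack: [25]


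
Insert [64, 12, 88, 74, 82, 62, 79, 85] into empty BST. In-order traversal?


Insert 64: root
Insert 12: L from 64
Insert 88: R from 64
Insert 74: R from 64 -> L from 88
Insert 82: R from 64 -> L from 88 -> R from 74
Insert 62: L from 64 -> R from 12
Insert 79: R from 64 -> L from 88 -> R from 74 -> L from 82
Insert 85: R from 64 -> L from 88 -> R from 74 -> R from 82

In-order: [12, 62, 64, 74, 79, 82, 85, 88]


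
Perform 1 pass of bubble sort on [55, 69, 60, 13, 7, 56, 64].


Initial: [55, 69, 60, 13, 7, 56, 64]
Pass 1: [55, 60, 13, 7, 56, 64, 69] (5 swaps)

After 1 pass: [55, 60, 13, 7, 56, 64, 69]


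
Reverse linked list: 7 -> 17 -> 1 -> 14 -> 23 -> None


Step 1: curr=7, set curr.next=prev(None) | reversed so far: 7
Step 2: curr=17, set curr.next=prev(7) | reversed so far: 17 -> 7
Step 3: curr=1, set curr.next=prev(17) | reversed so far: 1 -> 17 -> 7
Step 4: curr=14, set curr.next=prev(1) | reversed so far: 14 -> 1 -> 17 -> 7
Step 5: curr=23, set curr.next=prev(14) | reversed so far: 23 -> 14 -> 1 -> 17 -> 7

23 -> 14 -> 1 -> 17 -> 7 -> None


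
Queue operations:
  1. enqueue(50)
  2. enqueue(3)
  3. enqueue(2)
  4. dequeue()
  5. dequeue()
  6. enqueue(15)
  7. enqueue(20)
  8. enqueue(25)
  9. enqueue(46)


enqueue(50) -> [50]
enqueue(3) -> [50, 3]
enqueue(2) -> [50, 3, 2]
dequeue()->50, [3, 2]
dequeue()->3, [2]
enqueue(15) -> [2, 15]
enqueue(20) -> [2, 15, 20]
enqueue(25) -> [2, 15, 20, 25]
enqueue(46) -> [2, 15, 20, 25, 46]

Final queue: [2, 15, 20, 25, 46]


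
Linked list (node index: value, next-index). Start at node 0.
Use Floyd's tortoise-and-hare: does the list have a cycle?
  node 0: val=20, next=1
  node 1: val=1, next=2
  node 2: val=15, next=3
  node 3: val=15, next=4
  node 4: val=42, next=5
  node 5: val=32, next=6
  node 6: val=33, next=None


Floyd's tortoise (slow, +1) and hare (fast, +2):
  init: slow=0, fast=0
  step 1: slow=1, fast=2
  step 2: slow=2, fast=4
  step 3: slow=3, fast=6
  step 4: fast -> None, no cycle

Cycle: no


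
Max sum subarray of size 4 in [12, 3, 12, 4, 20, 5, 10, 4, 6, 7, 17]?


[0:4]: 31
[1:5]: 39
[2:6]: 41
[3:7]: 39
[4:8]: 39
[5:9]: 25
[6:10]: 27
[7:11]: 34

Max: 41 at [2:6]


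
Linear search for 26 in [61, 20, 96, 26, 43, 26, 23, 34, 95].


i=0: 61!=26
i=1: 20!=26
i=2: 96!=26
i=3: 26==26 found!

Found at 3, 4 comps


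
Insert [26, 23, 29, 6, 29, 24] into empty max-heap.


Insert 26: [26]
Insert 23: [26, 23]
Insert 29: [29, 23, 26]
Insert 6: [29, 23, 26, 6]
Insert 29: [29, 29, 26, 6, 23]
Insert 24: [29, 29, 26, 6, 23, 24]

Final heap: [29, 29, 26, 6, 23, 24]


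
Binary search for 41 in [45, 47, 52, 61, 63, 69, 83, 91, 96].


Step 1: lo=0, hi=8, mid=4, val=63
Step 2: lo=0, hi=3, mid=1, val=47
Step 3: lo=0, hi=0, mid=0, val=45

Not found


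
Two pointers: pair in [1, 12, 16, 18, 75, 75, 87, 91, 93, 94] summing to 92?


lo=0(1)+hi=9(94)=95
lo=0(1)+hi=8(93)=94
lo=0(1)+hi=7(91)=92

Yes: 1+91=92


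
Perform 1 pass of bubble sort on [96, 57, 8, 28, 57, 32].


Initial: [96, 57, 8, 28, 57, 32]
Pass 1: [57, 8, 28, 57, 32, 96] (5 swaps)

After 1 pass: [57, 8, 28, 57, 32, 96]


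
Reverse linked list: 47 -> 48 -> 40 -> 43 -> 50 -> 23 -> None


Step 1: curr=47, set curr.next=prev(None) | reversed so far: 47
Step 2: curr=48, set curr.next=prev(47) | reversed so far: 48 -> 47
Step 3: curr=40, set curr.next=prev(48) | reversed so far: 40 -> 48 -> 47
Step 4: curr=43, set curr.next=prev(40) | reversed so far: 43 -> 40 -> 48 -> 47
Step 5: curr=50, set curr.next=prev(43) | reversed so far: 50 -> 43 -> 40 -> 48 -> 47
Step 6: curr=23, set curr.next=prev(50) | reversed so far: 23 -> 50 -> 43 -> 40 -> 48 -> 47

23 -> 50 -> 43 -> 40 -> 48 -> 47 -> None


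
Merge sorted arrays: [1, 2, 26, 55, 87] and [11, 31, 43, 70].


Take 1 from A
Take 2 from A
Take 11 from B
Take 26 from A
Take 31 from B
Take 43 from B
Take 55 from A
Take 70 from B

Merged: [1, 2, 11, 26, 31, 43, 55, 70, 87]


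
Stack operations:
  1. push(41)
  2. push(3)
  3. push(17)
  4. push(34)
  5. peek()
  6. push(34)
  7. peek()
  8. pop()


push(41) -> [41]
push(3) -> [41, 3]
push(17) -> [41, 3, 17]
push(34) -> [41, 3, 17, 34]
peek()->34
push(34) -> [41, 3, 17, 34, 34]
peek()->34
pop()->34, [41, 3, 17, 34]

Final stack: [41, 3, 17, 34]


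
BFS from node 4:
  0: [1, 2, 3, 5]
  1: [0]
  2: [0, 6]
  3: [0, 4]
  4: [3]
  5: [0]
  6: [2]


Visit 4, enqueue [3]
Visit 3, enqueue [0]
Visit 0, enqueue [1, 2, 5]
Visit 1, enqueue []
Visit 2, enqueue [6]
Visit 5, enqueue []
Visit 6, enqueue []

BFS order: [4, 3, 0, 1, 2, 5, 6]


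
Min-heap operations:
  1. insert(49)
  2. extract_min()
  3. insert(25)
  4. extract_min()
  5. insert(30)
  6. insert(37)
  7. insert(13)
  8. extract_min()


insert(49) -> [49]
extract_min()->49, []
insert(25) -> [25]
extract_min()->25, []
insert(30) -> [30]
insert(37) -> [30, 37]
insert(13) -> [13, 37, 30]
extract_min()->13, [30, 37]

Final heap: [30, 37]


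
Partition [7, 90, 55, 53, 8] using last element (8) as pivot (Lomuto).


Pivot: 8
  7 <= 8: advance i (no swap)
Place pivot at 1: [7, 8, 55, 53, 90]

Partitioned: [7, 8, 55, 53, 90]


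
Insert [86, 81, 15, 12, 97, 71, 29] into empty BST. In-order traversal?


Insert 86: root
Insert 81: L from 86
Insert 15: L from 86 -> L from 81
Insert 12: L from 86 -> L from 81 -> L from 15
Insert 97: R from 86
Insert 71: L from 86 -> L from 81 -> R from 15
Insert 29: L from 86 -> L from 81 -> R from 15 -> L from 71

In-order: [12, 15, 29, 71, 81, 86, 97]


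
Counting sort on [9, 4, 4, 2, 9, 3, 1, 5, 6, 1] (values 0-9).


Input: [9, 4, 4, 2, 9, 3, 1, 5, 6, 1]
Counts: [0, 2, 1, 1, 2, 1, 1, 0, 0, 2]

Sorted: [1, 1, 2, 3, 4, 4, 5, 6, 9, 9]


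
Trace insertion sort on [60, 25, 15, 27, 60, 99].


Initial: [60, 25, 15, 27, 60, 99]
Insert 25: [25, 60, 15, 27, 60, 99]
Insert 15: [15, 25, 60, 27, 60, 99]
Insert 27: [15, 25, 27, 60, 60, 99]
Insert 60: [15, 25, 27, 60, 60, 99]
Insert 99: [15, 25, 27, 60, 60, 99]

Sorted: [15, 25, 27, 60, 60, 99]


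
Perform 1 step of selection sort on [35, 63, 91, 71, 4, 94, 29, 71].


Initial: [35, 63, 91, 71, 4, 94, 29, 71]
Step 1: min=4 at 4
  Swap: [4, 63, 91, 71, 35, 94, 29, 71]

After 1 step: [4, 63, 91, 71, 35, 94, 29, 71]


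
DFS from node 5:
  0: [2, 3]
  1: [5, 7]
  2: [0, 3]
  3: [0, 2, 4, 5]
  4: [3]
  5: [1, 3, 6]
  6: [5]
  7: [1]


Visit 5, push [6, 3, 1]
Visit 1, push [7]
Visit 7, push []
Visit 3, push [4, 2, 0]
Visit 0, push [2]
Visit 2, push []
Visit 4, push []
Visit 6, push []

DFS order: [5, 1, 7, 3, 0, 2, 4, 6]


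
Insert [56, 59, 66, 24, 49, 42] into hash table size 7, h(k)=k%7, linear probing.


Insert 56: h=0 -> slot 0
Insert 59: h=3 -> slot 3
Insert 66: h=3, 1 probes -> slot 4
Insert 24: h=3, 2 probes -> slot 5
Insert 49: h=0, 1 probes -> slot 1
Insert 42: h=0, 2 probes -> slot 2

Table: [56, 49, 42, 59, 66, 24, None]


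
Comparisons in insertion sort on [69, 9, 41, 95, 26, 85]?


Algorithm: insertion sort
Input: [69, 9, 41, 95, 26, 85]
Sorted: [9, 26, 41, 69, 85, 95]

10


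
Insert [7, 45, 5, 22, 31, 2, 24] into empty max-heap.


Insert 7: [7]
Insert 45: [45, 7]
Insert 5: [45, 7, 5]
Insert 22: [45, 22, 5, 7]
Insert 31: [45, 31, 5, 7, 22]
Insert 2: [45, 31, 5, 7, 22, 2]
Insert 24: [45, 31, 24, 7, 22, 2, 5]

Final heap: [45, 31, 24, 7, 22, 2, 5]


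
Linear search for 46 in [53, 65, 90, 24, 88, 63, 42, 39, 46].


i=0: 53!=46
i=1: 65!=46
i=2: 90!=46
i=3: 24!=46
i=4: 88!=46
i=5: 63!=46
i=6: 42!=46
i=7: 39!=46
i=8: 46==46 found!

Found at 8, 9 comps


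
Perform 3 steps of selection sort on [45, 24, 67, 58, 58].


Initial: [45, 24, 67, 58, 58]
Step 1: min=24 at 1
  Swap: [24, 45, 67, 58, 58]
Step 2: min=45 at 1
  Swap: [24, 45, 67, 58, 58]
Step 3: min=58 at 3
  Swap: [24, 45, 58, 67, 58]

After 3 steps: [24, 45, 58, 67, 58]


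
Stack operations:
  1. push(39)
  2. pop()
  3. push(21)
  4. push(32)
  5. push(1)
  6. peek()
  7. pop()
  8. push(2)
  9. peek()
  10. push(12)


push(39) -> [39]
pop()->39, []
push(21) -> [21]
push(32) -> [21, 32]
push(1) -> [21, 32, 1]
peek()->1
pop()->1, [21, 32]
push(2) -> [21, 32, 2]
peek()->2
push(12) -> [21, 32, 2, 12]

Final stack: [21, 32, 2, 12]


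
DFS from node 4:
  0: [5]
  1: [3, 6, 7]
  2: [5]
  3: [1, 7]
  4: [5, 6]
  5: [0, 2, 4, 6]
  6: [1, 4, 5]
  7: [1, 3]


Visit 4, push [6, 5]
Visit 5, push [6, 2, 0]
Visit 0, push []
Visit 2, push []
Visit 6, push [1]
Visit 1, push [7, 3]
Visit 3, push [7]
Visit 7, push []

DFS order: [4, 5, 0, 2, 6, 1, 3, 7]


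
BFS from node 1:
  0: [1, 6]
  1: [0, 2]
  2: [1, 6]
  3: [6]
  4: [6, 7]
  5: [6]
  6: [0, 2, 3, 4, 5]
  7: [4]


Visit 1, enqueue [0, 2]
Visit 0, enqueue [6]
Visit 2, enqueue []
Visit 6, enqueue [3, 4, 5]
Visit 3, enqueue []
Visit 4, enqueue [7]
Visit 5, enqueue []
Visit 7, enqueue []

BFS order: [1, 0, 2, 6, 3, 4, 5, 7]


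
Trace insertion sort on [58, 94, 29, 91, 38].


Initial: [58, 94, 29, 91, 38]
Insert 94: [58, 94, 29, 91, 38]
Insert 29: [29, 58, 94, 91, 38]
Insert 91: [29, 58, 91, 94, 38]
Insert 38: [29, 38, 58, 91, 94]

Sorted: [29, 38, 58, 91, 94]


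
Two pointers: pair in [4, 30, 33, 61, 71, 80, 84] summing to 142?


lo=0(4)+hi=6(84)=88
lo=1(30)+hi=6(84)=114
lo=2(33)+hi=6(84)=117
lo=3(61)+hi=6(84)=145
lo=3(61)+hi=5(80)=141
lo=4(71)+hi=5(80)=151

No pair found


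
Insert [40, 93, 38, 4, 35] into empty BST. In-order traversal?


Insert 40: root
Insert 93: R from 40
Insert 38: L from 40
Insert 4: L from 40 -> L from 38
Insert 35: L from 40 -> L from 38 -> R from 4

In-order: [4, 35, 38, 40, 93]


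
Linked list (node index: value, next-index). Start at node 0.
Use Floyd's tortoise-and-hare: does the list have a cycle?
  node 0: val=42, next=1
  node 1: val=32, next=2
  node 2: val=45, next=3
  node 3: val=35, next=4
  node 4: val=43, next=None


Floyd's tortoise (slow, +1) and hare (fast, +2):
  init: slow=0, fast=0
  step 1: slow=1, fast=2
  step 2: slow=2, fast=4
  step 3: fast -> None, no cycle

Cycle: no


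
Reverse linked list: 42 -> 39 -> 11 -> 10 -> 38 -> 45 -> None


Step 1: curr=42, set curr.next=prev(None) | reversed so far: 42
Step 2: curr=39, set curr.next=prev(42) | reversed so far: 39 -> 42
Step 3: curr=11, set curr.next=prev(39) | reversed so far: 11 -> 39 -> 42
Step 4: curr=10, set curr.next=prev(11) | reversed so far: 10 -> 11 -> 39 -> 42
Step 5: curr=38, set curr.next=prev(10) | reversed so far: 38 -> 10 -> 11 -> 39 -> 42
Step 6: curr=45, set curr.next=prev(38) | reversed so far: 45 -> 38 -> 10 -> 11 -> 39 -> 42

45 -> 38 -> 10 -> 11 -> 39 -> 42 -> None


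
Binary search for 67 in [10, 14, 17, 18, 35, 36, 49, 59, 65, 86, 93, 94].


Step 1: lo=0, hi=11, mid=5, val=36
Step 2: lo=6, hi=11, mid=8, val=65
Step 3: lo=9, hi=11, mid=10, val=93
Step 4: lo=9, hi=9, mid=9, val=86

Not found


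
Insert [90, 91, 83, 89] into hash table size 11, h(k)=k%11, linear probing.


Insert 90: h=2 -> slot 2
Insert 91: h=3 -> slot 3
Insert 83: h=6 -> slot 6
Insert 89: h=1 -> slot 1

Table: [None, 89, 90, 91, None, None, 83, None, None, None, None]


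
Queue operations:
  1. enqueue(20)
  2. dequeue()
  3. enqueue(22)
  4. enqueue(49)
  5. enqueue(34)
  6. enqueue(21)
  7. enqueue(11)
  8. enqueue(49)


enqueue(20) -> [20]
dequeue()->20, []
enqueue(22) -> [22]
enqueue(49) -> [22, 49]
enqueue(34) -> [22, 49, 34]
enqueue(21) -> [22, 49, 34, 21]
enqueue(11) -> [22, 49, 34, 21, 11]
enqueue(49) -> [22, 49, 34, 21, 11, 49]

Final queue: [22, 49, 34, 21, 11, 49]


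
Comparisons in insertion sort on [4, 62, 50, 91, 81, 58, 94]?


Algorithm: insertion sort
Input: [4, 62, 50, 91, 81, 58, 94]
Sorted: [4, 50, 58, 62, 81, 91, 94]

11


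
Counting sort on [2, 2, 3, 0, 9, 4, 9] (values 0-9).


Input: [2, 2, 3, 0, 9, 4, 9]
Counts: [1, 0, 2, 1, 1, 0, 0, 0, 0, 2]

Sorted: [0, 2, 2, 3, 4, 9, 9]


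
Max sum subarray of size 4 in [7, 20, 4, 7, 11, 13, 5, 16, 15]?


[0:4]: 38
[1:5]: 42
[2:6]: 35
[3:7]: 36
[4:8]: 45
[5:9]: 49

Max: 49 at [5:9]


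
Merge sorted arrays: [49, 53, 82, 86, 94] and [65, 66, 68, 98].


Take 49 from A
Take 53 from A
Take 65 from B
Take 66 from B
Take 68 from B
Take 82 from A
Take 86 from A
Take 94 from A

Merged: [49, 53, 65, 66, 68, 82, 86, 94, 98]


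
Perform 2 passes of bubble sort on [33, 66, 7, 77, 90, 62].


Initial: [33, 66, 7, 77, 90, 62]
Pass 1: [33, 7, 66, 77, 62, 90] (2 swaps)
Pass 2: [7, 33, 66, 62, 77, 90] (2 swaps)

After 2 passes: [7, 33, 66, 62, 77, 90]


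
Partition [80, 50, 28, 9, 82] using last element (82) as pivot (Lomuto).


Pivot: 82
  80 <= 82: advance i (no swap)
  50 <= 82: advance i (no swap)
  28 <= 82: advance i (no swap)
  9 <= 82: advance i (no swap)
Place pivot at 4: [80, 50, 28, 9, 82]

Partitioned: [80, 50, 28, 9, 82]


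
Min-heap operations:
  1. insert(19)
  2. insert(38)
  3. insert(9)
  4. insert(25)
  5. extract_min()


insert(19) -> [19]
insert(38) -> [19, 38]
insert(9) -> [9, 38, 19]
insert(25) -> [9, 25, 19, 38]
extract_min()->9, [19, 25, 38]

Final heap: [19, 25, 38]


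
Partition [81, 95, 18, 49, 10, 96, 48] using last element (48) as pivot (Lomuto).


Pivot: 48
  18 <= 48: swap -> [18, 95, 81, 49, 10, 96, 48]
  10 <= 48: swap -> [18, 10, 81, 49, 95, 96, 48]
Place pivot at 2: [18, 10, 48, 49, 95, 96, 81]

Partitioned: [18, 10, 48, 49, 95, 96, 81]


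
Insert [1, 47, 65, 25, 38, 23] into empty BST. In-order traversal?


Insert 1: root
Insert 47: R from 1
Insert 65: R from 1 -> R from 47
Insert 25: R from 1 -> L from 47
Insert 38: R from 1 -> L from 47 -> R from 25
Insert 23: R from 1 -> L from 47 -> L from 25

In-order: [1, 23, 25, 38, 47, 65]


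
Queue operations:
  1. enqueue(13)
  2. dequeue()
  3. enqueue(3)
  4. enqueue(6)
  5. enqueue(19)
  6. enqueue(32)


enqueue(13) -> [13]
dequeue()->13, []
enqueue(3) -> [3]
enqueue(6) -> [3, 6]
enqueue(19) -> [3, 6, 19]
enqueue(32) -> [3, 6, 19, 32]

Final queue: [3, 6, 19, 32]


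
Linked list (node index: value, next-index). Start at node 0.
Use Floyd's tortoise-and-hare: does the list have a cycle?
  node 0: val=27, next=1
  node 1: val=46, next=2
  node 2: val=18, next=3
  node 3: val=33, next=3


Floyd's tortoise (slow, +1) and hare (fast, +2):
  init: slow=0, fast=0
  step 1: slow=1, fast=2
  step 2: slow=2, fast=3
  step 3: slow=3, fast=3
  slow == fast at node 3: cycle detected

Cycle: yes


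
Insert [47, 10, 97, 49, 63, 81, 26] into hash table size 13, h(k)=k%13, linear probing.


Insert 47: h=8 -> slot 8
Insert 10: h=10 -> slot 10
Insert 97: h=6 -> slot 6
Insert 49: h=10, 1 probes -> slot 11
Insert 63: h=11, 1 probes -> slot 12
Insert 81: h=3 -> slot 3
Insert 26: h=0 -> slot 0

Table: [26, None, None, 81, None, None, 97, None, 47, None, 10, 49, 63]


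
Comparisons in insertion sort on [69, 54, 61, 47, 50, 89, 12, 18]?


Algorithm: insertion sort
Input: [69, 54, 61, 47, 50, 89, 12, 18]
Sorted: [12, 18, 47, 50, 54, 61, 69, 89]

24


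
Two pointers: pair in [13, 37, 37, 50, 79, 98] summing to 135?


lo=0(13)+hi=5(98)=111
lo=1(37)+hi=5(98)=135

Yes: 37+98=135


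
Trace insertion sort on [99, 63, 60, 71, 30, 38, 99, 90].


Initial: [99, 63, 60, 71, 30, 38, 99, 90]
Insert 63: [63, 99, 60, 71, 30, 38, 99, 90]
Insert 60: [60, 63, 99, 71, 30, 38, 99, 90]
Insert 71: [60, 63, 71, 99, 30, 38, 99, 90]
Insert 30: [30, 60, 63, 71, 99, 38, 99, 90]
Insert 38: [30, 38, 60, 63, 71, 99, 99, 90]
Insert 99: [30, 38, 60, 63, 71, 99, 99, 90]
Insert 90: [30, 38, 60, 63, 71, 90, 99, 99]

Sorted: [30, 38, 60, 63, 71, 90, 99, 99]


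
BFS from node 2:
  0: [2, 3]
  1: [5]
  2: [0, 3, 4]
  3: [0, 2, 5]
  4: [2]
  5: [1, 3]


Visit 2, enqueue [0, 3, 4]
Visit 0, enqueue []
Visit 3, enqueue [5]
Visit 4, enqueue []
Visit 5, enqueue [1]
Visit 1, enqueue []

BFS order: [2, 0, 3, 4, 5, 1]


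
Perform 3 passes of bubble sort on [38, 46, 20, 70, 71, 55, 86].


Initial: [38, 46, 20, 70, 71, 55, 86]
Pass 1: [38, 20, 46, 70, 55, 71, 86] (2 swaps)
Pass 2: [20, 38, 46, 55, 70, 71, 86] (2 swaps)
Pass 3: [20, 38, 46, 55, 70, 71, 86] (0 swaps)

After 3 passes: [20, 38, 46, 55, 70, 71, 86]


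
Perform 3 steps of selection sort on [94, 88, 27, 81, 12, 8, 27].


Initial: [94, 88, 27, 81, 12, 8, 27]
Step 1: min=8 at 5
  Swap: [8, 88, 27, 81, 12, 94, 27]
Step 2: min=12 at 4
  Swap: [8, 12, 27, 81, 88, 94, 27]
Step 3: min=27 at 2
  Swap: [8, 12, 27, 81, 88, 94, 27]

After 3 steps: [8, 12, 27, 81, 88, 94, 27]


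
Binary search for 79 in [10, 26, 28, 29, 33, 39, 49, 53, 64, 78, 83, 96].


Step 1: lo=0, hi=11, mid=5, val=39
Step 2: lo=6, hi=11, mid=8, val=64
Step 3: lo=9, hi=11, mid=10, val=83
Step 4: lo=9, hi=9, mid=9, val=78

Not found


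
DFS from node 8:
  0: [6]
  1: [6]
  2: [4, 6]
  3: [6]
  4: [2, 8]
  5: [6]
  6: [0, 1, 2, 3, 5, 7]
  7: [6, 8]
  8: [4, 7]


Visit 8, push [7, 4]
Visit 4, push [2]
Visit 2, push [6]
Visit 6, push [7, 5, 3, 1, 0]
Visit 0, push []
Visit 1, push []
Visit 3, push []
Visit 5, push []
Visit 7, push []

DFS order: [8, 4, 2, 6, 0, 1, 3, 5, 7]


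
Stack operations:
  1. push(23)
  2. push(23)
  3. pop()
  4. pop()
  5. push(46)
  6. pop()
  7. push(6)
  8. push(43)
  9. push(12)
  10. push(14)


push(23) -> [23]
push(23) -> [23, 23]
pop()->23, [23]
pop()->23, []
push(46) -> [46]
pop()->46, []
push(6) -> [6]
push(43) -> [6, 43]
push(12) -> [6, 43, 12]
push(14) -> [6, 43, 12, 14]

Final stack: [6, 43, 12, 14]


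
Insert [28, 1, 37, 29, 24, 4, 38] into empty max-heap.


Insert 28: [28]
Insert 1: [28, 1]
Insert 37: [37, 1, 28]
Insert 29: [37, 29, 28, 1]
Insert 24: [37, 29, 28, 1, 24]
Insert 4: [37, 29, 28, 1, 24, 4]
Insert 38: [38, 29, 37, 1, 24, 4, 28]

Final heap: [38, 29, 37, 1, 24, 4, 28]


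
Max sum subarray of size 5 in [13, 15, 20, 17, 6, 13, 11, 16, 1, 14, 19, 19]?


[0:5]: 71
[1:6]: 71
[2:7]: 67
[3:8]: 63
[4:9]: 47
[5:10]: 55
[6:11]: 61
[7:12]: 69

Max: 71 at [0:5]


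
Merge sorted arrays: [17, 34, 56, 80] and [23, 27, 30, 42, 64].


Take 17 from A
Take 23 from B
Take 27 from B
Take 30 from B
Take 34 from A
Take 42 from B
Take 56 from A
Take 64 from B

Merged: [17, 23, 27, 30, 34, 42, 56, 64, 80]


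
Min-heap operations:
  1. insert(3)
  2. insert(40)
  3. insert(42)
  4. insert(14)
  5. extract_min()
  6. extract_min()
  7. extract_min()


insert(3) -> [3]
insert(40) -> [3, 40]
insert(42) -> [3, 40, 42]
insert(14) -> [3, 14, 42, 40]
extract_min()->3, [14, 40, 42]
extract_min()->14, [40, 42]
extract_min()->40, [42]

Final heap: [42]


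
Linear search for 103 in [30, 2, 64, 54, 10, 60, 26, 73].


i=0: 30!=103
i=1: 2!=103
i=2: 64!=103
i=3: 54!=103
i=4: 10!=103
i=5: 60!=103
i=6: 26!=103
i=7: 73!=103

Not found, 8 comps


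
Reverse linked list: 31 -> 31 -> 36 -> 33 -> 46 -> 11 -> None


Step 1: curr=31, set curr.next=prev(None) | reversed so far: 31
Step 2: curr=31, set curr.next=prev(31) | reversed so far: 31 -> 31
Step 3: curr=36, set curr.next=prev(31) | reversed so far: 36 -> 31 -> 31
Step 4: curr=33, set curr.next=prev(36) | reversed so far: 33 -> 36 -> 31 -> 31
Step 5: curr=46, set curr.next=prev(33) | reversed so far: 46 -> 33 -> 36 -> 31 -> 31
Step 6: curr=11, set curr.next=prev(46) | reversed so far: 11 -> 46 -> 33 -> 36 -> 31 -> 31

11 -> 46 -> 33 -> 36 -> 31 -> 31 -> None


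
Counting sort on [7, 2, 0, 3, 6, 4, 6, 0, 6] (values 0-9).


Input: [7, 2, 0, 3, 6, 4, 6, 0, 6]
Counts: [2, 0, 1, 1, 1, 0, 3, 1, 0, 0]

Sorted: [0, 0, 2, 3, 4, 6, 6, 6, 7]


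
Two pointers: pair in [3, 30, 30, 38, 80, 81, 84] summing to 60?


lo=0(3)+hi=6(84)=87
lo=0(3)+hi=5(81)=84
lo=0(3)+hi=4(80)=83
lo=0(3)+hi=3(38)=41
lo=1(30)+hi=3(38)=68
lo=1(30)+hi=2(30)=60

Yes: 30+30=60


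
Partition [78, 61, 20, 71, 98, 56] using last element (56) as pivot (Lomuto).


Pivot: 56
  20 <= 56: swap -> [20, 61, 78, 71, 98, 56]
Place pivot at 1: [20, 56, 78, 71, 98, 61]

Partitioned: [20, 56, 78, 71, 98, 61]


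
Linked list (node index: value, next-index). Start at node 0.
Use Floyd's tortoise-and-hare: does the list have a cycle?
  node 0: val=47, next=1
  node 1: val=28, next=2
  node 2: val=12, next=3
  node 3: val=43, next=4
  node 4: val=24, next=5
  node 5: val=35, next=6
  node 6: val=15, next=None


Floyd's tortoise (slow, +1) and hare (fast, +2):
  init: slow=0, fast=0
  step 1: slow=1, fast=2
  step 2: slow=2, fast=4
  step 3: slow=3, fast=6
  step 4: fast -> None, no cycle

Cycle: no


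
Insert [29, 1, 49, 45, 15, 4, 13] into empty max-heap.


Insert 29: [29]
Insert 1: [29, 1]
Insert 49: [49, 1, 29]
Insert 45: [49, 45, 29, 1]
Insert 15: [49, 45, 29, 1, 15]
Insert 4: [49, 45, 29, 1, 15, 4]
Insert 13: [49, 45, 29, 1, 15, 4, 13]

Final heap: [49, 45, 29, 1, 15, 4, 13]


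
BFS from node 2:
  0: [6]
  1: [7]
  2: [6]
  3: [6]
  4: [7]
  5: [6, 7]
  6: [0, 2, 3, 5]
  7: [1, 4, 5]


Visit 2, enqueue [6]
Visit 6, enqueue [0, 3, 5]
Visit 0, enqueue []
Visit 3, enqueue []
Visit 5, enqueue [7]
Visit 7, enqueue [1, 4]
Visit 1, enqueue []
Visit 4, enqueue []

BFS order: [2, 6, 0, 3, 5, 7, 1, 4]


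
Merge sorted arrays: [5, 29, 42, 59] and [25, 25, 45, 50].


Take 5 from A
Take 25 from B
Take 25 from B
Take 29 from A
Take 42 from A
Take 45 from B
Take 50 from B

Merged: [5, 25, 25, 29, 42, 45, 50, 59]


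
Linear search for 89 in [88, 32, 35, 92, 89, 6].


i=0: 88!=89
i=1: 32!=89
i=2: 35!=89
i=3: 92!=89
i=4: 89==89 found!

Found at 4, 5 comps


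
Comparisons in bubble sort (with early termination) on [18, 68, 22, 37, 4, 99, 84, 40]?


Algorithm: bubble sort (with early termination)
Input: [18, 68, 22, 37, 4, 99, 84, 40]
Sorted: [4, 18, 22, 37, 40, 68, 84, 99]

25


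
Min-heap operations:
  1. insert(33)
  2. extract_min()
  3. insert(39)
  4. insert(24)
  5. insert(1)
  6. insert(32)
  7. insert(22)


insert(33) -> [33]
extract_min()->33, []
insert(39) -> [39]
insert(24) -> [24, 39]
insert(1) -> [1, 39, 24]
insert(32) -> [1, 32, 24, 39]
insert(22) -> [1, 22, 24, 39, 32]

Final heap: [1, 22, 24, 39, 32]


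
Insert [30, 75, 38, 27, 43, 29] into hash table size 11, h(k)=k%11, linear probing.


Insert 30: h=8 -> slot 8
Insert 75: h=9 -> slot 9
Insert 38: h=5 -> slot 5
Insert 27: h=5, 1 probes -> slot 6
Insert 43: h=10 -> slot 10
Insert 29: h=7 -> slot 7

Table: [None, None, None, None, None, 38, 27, 29, 30, 75, 43]


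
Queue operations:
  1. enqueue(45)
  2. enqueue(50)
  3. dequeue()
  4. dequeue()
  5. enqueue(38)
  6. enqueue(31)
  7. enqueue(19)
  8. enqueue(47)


enqueue(45) -> [45]
enqueue(50) -> [45, 50]
dequeue()->45, [50]
dequeue()->50, []
enqueue(38) -> [38]
enqueue(31) -> [38, 31]
enqueue(19) -> [38, 31, 19]
enqueue(47) -> [38, 31, 19, 47]

Final queue: [38, 31, 19, 47]


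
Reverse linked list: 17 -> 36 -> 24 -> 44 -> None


Step 1: curr=17, set curr.next=prev(None) | reversed so far: 17
Step 2: curr=36, set curr.next=prev(17) | reversed so far: 36 -> 17
Step 3: curr=24, set curr.next=prev(36) | reversed so far: 24 -> 36 -> 17
Step 4: curr=44, set curr.next=prev(24) | reversed so far: 44 -> 24 -> 36 -> 17

44 -> 24 -> 36 -> 17 -> None


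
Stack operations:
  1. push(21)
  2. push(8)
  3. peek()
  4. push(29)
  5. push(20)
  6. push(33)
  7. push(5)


push(21) -> [21]
push(8) -> [21, 8]
peek()->8
push(29) -> [21, 8, 29]
push(20) -> [21, 8, 29, 20]
push(33) -> [21, 8, 29, 20, 33]
push(5) -> [21, 8, 29, 20, 33, 5]

Final stack: [21, 8, 29, 20, 33, 5]


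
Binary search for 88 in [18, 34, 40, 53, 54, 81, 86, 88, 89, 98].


Step 1: lo=0, hi=9, mid=4, val=54
Step 2: lo=5, hi=9, mid=7, val=88

Found at index 7


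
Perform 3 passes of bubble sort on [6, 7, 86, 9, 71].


Initial: [6, 7, 86, 9, 71]
Pass 1: [6, 7, 9, 71, 86] (2 swaps)
Pass 2: [6, 7, 9, 71, 86] (0 swaps)
Pass 3: [6, 7, 9, 71, 86] (0 swaps)

After 3 passes: [6, 7, 9, 71, 86]


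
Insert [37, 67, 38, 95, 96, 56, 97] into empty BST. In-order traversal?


Insert 37: root
Insert 67: R from 37
Insert 38: R from 37 -> L from 67
Insert 95: R from 37 -> R from 67
Insert 96: R from 37 -> R from 67 -> R from 95
Insert 56: R from 37 -> L from 67 -> R from 38
Insert 97: R from 37 -> R from 67 -> R from 95 -> R from 96

In-order: [37, 38, 56, 67, 95, 96, 97]


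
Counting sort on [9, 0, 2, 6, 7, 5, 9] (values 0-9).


Input: [9, 0, 2, 6, 7, 5, 9]
Counts: [1, 0, 1, 0, 0, 1, 1, 1, 0, 2]

Sorted: [0, 2, 5, 6, 7, 9, 9]


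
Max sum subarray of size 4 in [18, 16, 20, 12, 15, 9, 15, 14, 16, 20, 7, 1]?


[0:4]: 66
[1:5]: 63
[2:6]: 56
[3:7]: 51
[4:8]: 53
[5:9]: 54
[6:10]: 65
[7:11]: 57
[8:12]: 44

Max: 66 at [0:4]


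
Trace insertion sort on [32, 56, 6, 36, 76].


Initial: [32, 56, 6, 36, 76]
Insert 56: [32, 56, 6, 36, 76]
Insert 6: [6, 32, 56, 36, 76]
Insert 36: [6, 32, 36, 56, 76]
Insert 76: [6, 32, 36, 56, 76]

Sorted: [6, 32, 36, 56, 76]


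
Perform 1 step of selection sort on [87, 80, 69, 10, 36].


Initial: [87, 80, 69, 10, 36]
Step 1: min=10 at 3
  Swap: [10, 80, 69, 87, 36]

After 1 step: [10, 80, 69, 87, 36]


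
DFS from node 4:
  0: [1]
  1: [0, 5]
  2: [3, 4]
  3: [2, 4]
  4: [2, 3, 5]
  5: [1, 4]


Visit 4, push [5, 3, 2]
Visit 2, push [3]
Visit 3, push []
Visit 5, push [1]
Visit 1, push [0]
Visit 0, push []

DFS order: [4, 2, 3, 5, 1, 0]


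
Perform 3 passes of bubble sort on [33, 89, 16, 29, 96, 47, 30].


Initial: [33, 89, 16, 29, 96, 47, 30]
Pass 1: [33, 16, 29, 89, 47, 30, 96] (4 swaps)
Pass 2: [16, 29, 33, 47, 30, 89, 96] (4 swaps)
Pass 3: [16, 29, 33, 30, 47, 89, 96] (1 swaps)

After 3 passes: [16, 29, 33, 30, 47, 89, 96]


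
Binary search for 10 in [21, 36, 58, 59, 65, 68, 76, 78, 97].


Step 1: lo=0, hi=8, mid=4, val=65
Step 2: lo=0, hi=3, mid=1, val=36
Step 3: lo=0, hi=0, mid=0, val=21

Not found


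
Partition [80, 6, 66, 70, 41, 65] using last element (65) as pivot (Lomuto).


Pivot: 65
  6 <= 65: swap -> [6, 80, 66, 70, 41, 65]
  41 <= 65: swap -> [6, 41, 66, 70, 80, 65]
Place pivot at 2: [6, 41, 65, 70, 80, 66]

Partitioned: [6, 41, 65, 70, 80, 66]


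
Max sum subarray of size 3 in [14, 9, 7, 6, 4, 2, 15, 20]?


[0:3]: 30
[1:4]: 22
[2:5]: 17
[3:6]: 12
[4:7]: 21
[5:8]: 37

Max: 37 at [5:8]


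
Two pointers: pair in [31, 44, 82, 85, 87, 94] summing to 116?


lo=0(31)+hi=5(94)=125
lo=0(31)+hi=4(87)=118
lo=0(31)+hi=3(85)=116

Yes: 31+85=116


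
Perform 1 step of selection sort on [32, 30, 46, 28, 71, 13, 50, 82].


Initial: [32, 30, 46, 28, 71, 13, 50, 82]
Step 1: min=13 at 5
  Swap: [13, 30, 46, 28, 71, 32, 50, 82]

After 1 step: [13, 30, 46, 28, 71, 32, 50, 82]


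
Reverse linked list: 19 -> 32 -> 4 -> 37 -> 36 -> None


Step 1: curr=19, set curr.next=prev(None) | reversed so far: 19
Step 2: curr=32, set curr.next=prev(19) | reversed so far: 32 -> 19
Step 3: curr=4, set curr.next=prev(32) | reversed so far: 4 -> 32 -> 19
Step 4: curr=37, set curr.next=prev(4) | reversed so far: 37 -> 4 -> 32 -> 19
Step 5: curr=36, set curr.next=prev(37) | reversed so far: 36 -> 37 -> 4 -> 32 -> 19

36 -> 37 -> 4 -> 32 -> 19 -> None


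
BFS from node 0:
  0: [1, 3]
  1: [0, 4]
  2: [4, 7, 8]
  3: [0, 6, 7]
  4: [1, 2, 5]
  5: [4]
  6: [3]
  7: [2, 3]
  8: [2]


Visit 0, enqueue [1, 3]
Visit 1, enqueue [4]
Visit 3, enqueue [6, 7]
Visit 4, enqueue [2, 5]
Visit 6, enqueue []
Visit 7, enqueue []
Visit 2, enqueue [8]
Visit 5, enqueue []
Visit 8, enqueue []

BFS order: [0, 1, 3, 4, 6, 7, 2, 5, 8]


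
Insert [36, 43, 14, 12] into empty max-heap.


Insert 36: [36]
Insert 43: [43, 36]
Insert 14: [43, 36, 14]
Insert 12: [43, 36, 14, 12]

Final heap: [43, 36, 14, 12]


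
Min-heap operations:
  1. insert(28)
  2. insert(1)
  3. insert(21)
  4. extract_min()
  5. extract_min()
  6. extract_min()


insert(28) -> [28]
insert(1) -> [1, 28]
insert(21) -> [1, 28, 21]
extract_min()->1, [21, 28]
extract_min()->21, [28]
extract_min()->28, []

Final heap: []


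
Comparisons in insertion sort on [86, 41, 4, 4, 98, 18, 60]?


Algorithm: insertion sort
Input: [86, 41, 4, 4, 98, 18, 60]
Sorted: [4, 4, 18, 41, 60, 86, 98]

14


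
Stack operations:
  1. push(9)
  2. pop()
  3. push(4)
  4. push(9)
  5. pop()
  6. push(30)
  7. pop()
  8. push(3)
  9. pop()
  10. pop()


push(9) -> [9]
pop()->9, []
push(4) -> [4]
push(9) -> [4, 9]
pop()->9, [4]
push(30) -> [4, 30]
pop()->30, [4]
push(3) -> [4, 3]
pop()->3, [4]
pop()->4, []

Final stack: []


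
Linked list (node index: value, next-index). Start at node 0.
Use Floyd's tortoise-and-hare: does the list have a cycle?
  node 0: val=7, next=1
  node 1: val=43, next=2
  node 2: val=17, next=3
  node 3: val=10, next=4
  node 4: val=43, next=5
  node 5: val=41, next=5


Floyd's tortoise (slow, +1) and hare (fast, +2):
  init: slow=0, fast=0
  step 1: slow=1, fast=2
  step 2: slow=2, fast=4
  step 3: slow=3, fast=5
  step 4: slow=4, fast=5
  step 5: slow=5, fast=5
  slow == fast at node 5: cycle detected

Cycle: yes


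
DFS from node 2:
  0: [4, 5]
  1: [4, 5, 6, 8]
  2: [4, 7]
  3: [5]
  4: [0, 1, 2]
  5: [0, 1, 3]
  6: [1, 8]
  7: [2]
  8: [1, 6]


Visit 2, push [7, 4]
Visit 4, push [1, 0]
Visit 0, push [5]
Visit 5, push [3, 1]
Visit 1, push [8, 6]
Visit 6, push [8]
Visit 8, push []
Visit 3, push []
Visit 7, push []

DFS order: [2, 4, 0, 5, 1, 6, 8, 3, 7]


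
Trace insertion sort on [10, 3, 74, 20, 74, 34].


Initial: [10, 3, 74, 20, 74, 34]
Insert 3: [3, 10, 74, 20, 74, 34]
Insert 74: [3, 10, 74, 20, 74, 34]
Insert 20: [3, 10, 20, 74, 74, 34]
Insert 74: [3, 10, 20, 74, 74, 34]
Insert 34: [3, 10, 20, 34, 74, 74]

Sorted: [3, 10, 20, 34, 74, 74]


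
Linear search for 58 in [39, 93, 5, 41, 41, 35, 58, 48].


i=0: 39!=58
i=1: 93!=58
i=2: 5!=58
i=3: 41!=58
i=4: 41!=58
i=5: 35!=58
i=6: 58==58 found!

Found at 6, 7 comps


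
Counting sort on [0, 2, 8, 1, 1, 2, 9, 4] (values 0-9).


Input: [0, 2, 8, 1, 1, 2, 9, 4]
Counts: [1, 2, 2, 0, 1, 0, 0, 0, 1, 1]

Sorted: [0, 1, 1, 2, 2, 4, 8, 9]


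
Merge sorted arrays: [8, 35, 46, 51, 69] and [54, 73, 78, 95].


Take 8 from A
Take 35 from A
Take 46 from A
Take 51 from A
Take 54 from B
Take 69 from A

Merged: [8, 35, 46, 51, 54, 69, 73, 78, 95]


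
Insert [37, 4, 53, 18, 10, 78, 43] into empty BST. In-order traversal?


Insert 37: root
Insert 4: L from 37
Insert 53: R from 37
Insert 18: L from 37 -> R from 4
Insert 10: L from 37 -> R from 4 -> L from 18
Insert 78: R from 37 -> R from 53
Insert 43: R from 37 -> L from 53

In-order: [4, 10, 18, 37, 43, 53, 78]


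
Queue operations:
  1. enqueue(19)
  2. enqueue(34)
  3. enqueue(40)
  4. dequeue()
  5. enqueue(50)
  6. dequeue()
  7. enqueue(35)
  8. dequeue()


enqueue(19) -> [19]
enqueue(34) -> [19, 34]
enqueue(40) -> [19, 34, 40]
dequeue()->19, [34, 40]
enqueue(50) -> [34, 40, 50]
dequeue()->34, [40, 50]
enqueue(35) -> [40, 50, 35]
dequeue()->40, [50, 35]

Final queue: [50, 35]


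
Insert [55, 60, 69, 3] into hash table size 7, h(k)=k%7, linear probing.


Insert 55: h=6 -> slot 6
Insert 60: h=4 -> slot 4
Insert 69: h=6, 1 probes -> slot 0
Insert 3: h=3 -> slot 3

Table: [69, None, None, 3, 60, None, 55]


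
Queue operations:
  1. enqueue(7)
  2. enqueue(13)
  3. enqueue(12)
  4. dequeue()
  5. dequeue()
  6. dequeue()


enqueue(7) -> [7]
enqueue(13) -> [7, 13]
enqueue(12) -> [7, 13, 12]
dequeue()->7, [13, 12]
dequeue()->13, [12]
dequeue()->12, []

Final queue: []


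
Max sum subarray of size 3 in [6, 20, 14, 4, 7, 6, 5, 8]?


[0:3]: 40
[1:4]: 38
[2:5]: 25
[3:6]: 17
[4:7]: 18
[5:8]: 19

Max: 40 at [0:3]


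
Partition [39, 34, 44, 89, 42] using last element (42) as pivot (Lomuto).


Pivot: 42
  39 <= 42: advance i (no swap)
  34 <= 42: advance i (no swap)
Place pivot at 2: [39, 34, 42, 89, 44]

Partitioned: [39, 34, 42, 89, 44]


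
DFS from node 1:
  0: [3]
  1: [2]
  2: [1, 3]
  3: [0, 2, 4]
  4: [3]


Visit 1, push [2]
Visit 2, push [3]
Visit 3, push [4, 0]
Visit 0, push []
Visit 4, push []

DFS order: [1, 2, 3, 0, 4]


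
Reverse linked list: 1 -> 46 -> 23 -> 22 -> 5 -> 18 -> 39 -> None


Step 1: curr=1, set curr.next=prev(None) | reversed so far: 1
Step 2: curr=46, set curr.next=prev(1) | reversed so far: 46 -> 1
Step 3: curr=23, set curr.next=prev(46) | reversed so far: 23 -> 46 -> 1
Step 4: curr=22, set curr.next=prev(23) | reversed so far: 22 -> 23 -> 46 -> 1
Step 5: curr=5, set curr.next=prev(22) | reversed so far: 5 -> 22 -> 23 -> 46 -> 1
Step 6: curr=18, set curr.next=prev(5) | reversed so far: 18 -> 5 -> 22 -> 23 -> 46 -> 1
Step 7: curr=39, set curr.next=prev(18) | reversed so far: 39 -> 18 -> 5 -> 22 -> 23 -> 46 -> 1

39 -> 18 -> 5 -> 22 -> 23 -> 46 -> 1 -> None


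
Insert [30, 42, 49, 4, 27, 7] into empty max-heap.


Insert 30: [30]
Insert 42: [42, 30]
Insert 49: [49, 30, 42]
Insert 4: [49, 30, 42, 4]
Insert 27: [49, 30, 42, 4, 27]
Insert 7: [49, 30, 42, 4, 27, 7]

Final heap: [49, 30, 42, 4, 27, 7]


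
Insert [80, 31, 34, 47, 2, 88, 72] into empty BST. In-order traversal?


Insert 80: root
Insert 31: L from 80
Insert 34: L from 80 -> R from 31
Insert 47: L from 80 -> R from 31 -> R from 34
Insert 2: L from 80 -> L from 31
Insert 88: R from 80
Insert 72: L from 80 -> R from 31 -> R from 34 -> R from 47

In-order: [2, 31, 34, 47, 72, 80, 88]


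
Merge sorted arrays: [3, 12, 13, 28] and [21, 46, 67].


Take 3 from A
Take 12 from A
Take 13 from A
Take 21 from B
Take 28 from A

Merged: [3, 12, 13, 21, 28, 46, 67]


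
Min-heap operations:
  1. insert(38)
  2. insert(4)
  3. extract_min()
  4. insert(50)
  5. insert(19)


insert(38) -> [38]
insert(4) -> [4, 38]
extract_min()->4, [38]
insert(50) -> [38, 50]
insert(19) -> [19, 50, 38]

Final heap: [19, 50, 38]


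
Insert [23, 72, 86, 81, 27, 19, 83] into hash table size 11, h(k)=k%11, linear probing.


Insert 23: h=1 -> slot 1
Insert 72: h=6 -> slot 6
Insert 86: h=9 -> slot 9
Insert 81: h=4 -> slot 4
Insert 27: h=5 -> slot 5
Insert 19: h=8 -> slot 8
Insert 83: h=6, 1 probes -> slot 7

Table: [None, 23, None, None, 81, 27, 72, 83, 19, 86, None]


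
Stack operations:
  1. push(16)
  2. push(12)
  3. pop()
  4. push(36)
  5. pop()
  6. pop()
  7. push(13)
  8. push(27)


push(16) -> [16]
push(12) -> [16, 12]
pop()->12, [16]
push(36) -> [16, 36]
pop()->36, [16]
pop()->16, []
push(13) -> [13]
push(27) -> [13, 27]

Final stack: [13, 27]


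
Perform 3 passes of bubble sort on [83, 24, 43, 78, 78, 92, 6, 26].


Initial: [83, 24, 43, 78, 78, 92, 6, 26]
Pass 1: [24, 43, 78, 78, 83, 6, 26, 92] (6 swaps)
Pass 2: [24, 43, 78, 78, 6, 26, 83, 92] (2 swaps)
Pass 3: [24, 43, 78, 6, 26, 78, 83, 92] (2 swaps)

After 3 passes: [24, 43, 78, 6, 26, 78, 83, 92]


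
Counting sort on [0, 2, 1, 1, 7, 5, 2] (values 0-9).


Input: [0, 2, 1, 1, 7, 5, 2]
Counts: [1, 2, 2, 0, 0, 1, 0, 1, 0, 0]

Sorted: [0, 1, 1, 2, 2, 5, 7]


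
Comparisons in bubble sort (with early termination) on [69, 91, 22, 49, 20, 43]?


Algorithm: bubble sort (with early termination)
Input: [69, 91, 22, 49, 20, 43]
Sorted: [20, 22, 43, 49, 69, 91]

15


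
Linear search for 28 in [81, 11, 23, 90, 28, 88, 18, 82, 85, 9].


i=0: 81!=28
i=1: 11!=28
i=2: 23!=28
i=3: 90!=28
i=4: 28==28 found!

Found at 4, 5 comps
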